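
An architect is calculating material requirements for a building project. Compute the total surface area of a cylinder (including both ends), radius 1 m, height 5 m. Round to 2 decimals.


Shape: closed cylinder
Radius r = 1 m, Height h = 5 m
Formula: SA = 2*pi*r^2 + 2*pi*r*h = 2*pi*r*(r + h)
r + h = 6
2 * r * (r + h) = 2 * 1 * 6 = 12
SA = 12 * pi
SA = 37.7
37.7 m^2


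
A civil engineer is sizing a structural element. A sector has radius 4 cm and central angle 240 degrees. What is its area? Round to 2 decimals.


Shape: circular sector
Radius r = 4 cm, Angle = 240 degrees
Formula: A = (angle/360) * pi * r^2
r^2 = 16
Fraction of circle = 240/360
A = (240/360) * pi * 16
A = 10.666667 * pi
A = 33.51
33.51 cm^2


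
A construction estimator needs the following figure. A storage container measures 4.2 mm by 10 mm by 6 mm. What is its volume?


Shape: rectangular prism
l = 4.2 mm, w = 10 mm, h = 6 mm
Formula: V = l * w * h
V = 4.2 * 10 * 6
V = 42 * 6
V = 252
252 mm^3


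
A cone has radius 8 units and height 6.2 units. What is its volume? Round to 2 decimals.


Shape: cone
Radius r = 8 units, Height h = 6.2 units
Formula: V = (1/3) * pi * r^2 * h
r^2 = 64
pi * r^2 * h = pi * 64 * 6.2 = 396.8 * pi
V = 396.8 * pi / 3
V = 415.53
415.53 units^3


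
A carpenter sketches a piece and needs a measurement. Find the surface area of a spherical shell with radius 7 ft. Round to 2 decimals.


Shape: sphere
Radius r = 7 ft
Formula: SA = 4 * pi * r^2
r^2 = 49
SA = 4 * pi * 49
SA = 196 * pi
SA = 615.75
615.75 ft^2


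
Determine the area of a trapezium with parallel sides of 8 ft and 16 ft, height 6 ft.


Shape: trapezoid
Parallel sides a = 8 ft, b = 16 ft; Height h = 6 ft
Formula: A = (a + b) * h / 2
a + b = 8 + 16 = 24
A = 24 * 6 / 2
A = 144 / 2
A = 72
72 ft^2


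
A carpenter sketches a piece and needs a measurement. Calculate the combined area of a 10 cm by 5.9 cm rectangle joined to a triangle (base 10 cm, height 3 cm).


Composite shape: rectangle + triangle
Rectangle area = 10 * 5.9 = 59
Triangle area = 0.5 * 10 * 3 = 15
Total = 59 + 15
Total = 74
74 cm^2


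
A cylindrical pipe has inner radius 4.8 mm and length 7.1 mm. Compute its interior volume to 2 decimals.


Shape: cylinder
Radius r = 4.8 mm, Height h = 7.1 mm
Formula: V = pi * r^2 * h
r^2 = 23.04
V = pi * 23.04 * 7.1
V = 163.584 * pi
V = 513.91
513.91 mm^3


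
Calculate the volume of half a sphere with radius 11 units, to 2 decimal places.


Shape: hemisphere (half of a sphere)
Radius r = 11 units
Formula: V = (1/2) * (4/3) * pi * r^3 = (2/3) * pi * r^3
r^3 = 1331
(2/3) * 1331 = 887.333333
V = 887.333333 * pi
V = 2787.64
2787.64 units^3


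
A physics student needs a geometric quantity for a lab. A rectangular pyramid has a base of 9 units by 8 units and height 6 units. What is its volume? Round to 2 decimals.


Shape: rectangular pyramid
Base: 9 units x 8 units, Height h = 6 units
Formula: V = (1/3) * base_area * h
base_area = 9 * 8 = 72
base_area * h = 72 * 6 = 432
V = 432 / 3
V = 144
144 units^3


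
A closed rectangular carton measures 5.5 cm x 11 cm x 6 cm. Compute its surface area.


Shape: rectangular prism
l = 5.5 cm, w = 11 cm, h = 6 cm
Formula: SA = 2(lw + lh + wh)
lw = 60.5, lh = 33, wh = 66
lw + lh + wh = 159.5
SA = 2 * 159.5
SA = 319
319 cm^2


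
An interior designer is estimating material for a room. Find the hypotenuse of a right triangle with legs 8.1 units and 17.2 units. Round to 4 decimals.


Shape: right triangle
Legs a = 8.1 units, b = 17.2 units
Formula: c = sqrt(a^2 + b^2)
a^2 = 65.61, b^2 = 295.84
a^2 + b^2 = 361.45
c = sqrt(361.45)
c = 19.0118
19.0118 units


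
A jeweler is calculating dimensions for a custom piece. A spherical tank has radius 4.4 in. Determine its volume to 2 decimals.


Shape: sphere
Radius r = 4.4 in
Formula: V = (4/3) * pi * r^3
r^3 = 85.184
(4/3) * 85.184 = 113.578667
V = 113.578667 * pi
V = 356.82
356.82 in^3


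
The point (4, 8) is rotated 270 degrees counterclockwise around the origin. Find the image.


Transformation: rotation about the origin
Original point: (4, 8)
Rule for 270 deg counterclockwise: (x, y) -> (y, -x)
Apply: (4, 8) -> (8, -4)
(8, -4)


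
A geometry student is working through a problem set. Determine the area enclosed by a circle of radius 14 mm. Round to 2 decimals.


Shape: circle
Radius r = 14 mm
Formula: A = pi * r^2
r^2 = 14^2 = 196
A = pi * 196
A = 615.75
615.75 mm^2


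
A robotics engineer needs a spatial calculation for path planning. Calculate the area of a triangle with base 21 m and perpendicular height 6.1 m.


Shape: triangle
Base b = 21 m, Height h = 6.1 m
Formula: A = (1/2) * b * h
A = 0.5 * 21 * 6.1
A = 0.5 * 128.1
A = 64.05
64.05 m^2


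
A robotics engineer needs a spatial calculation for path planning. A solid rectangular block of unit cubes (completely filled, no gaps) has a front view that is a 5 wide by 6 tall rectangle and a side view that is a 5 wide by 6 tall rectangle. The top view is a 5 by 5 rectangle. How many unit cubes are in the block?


Orthographic views of a solid rectangular block:
Front view 5 x 6 -> length = 5, height = 6
Side view 5 x 6 -> width = 5, height = 6 (consistent)
Top view 5 x 5 -> confirms length = 5, width = 5
The block is 5 x 5 x 6.
Total unit cubes = 5 * 5 * 6 = 150
150 unit cubes


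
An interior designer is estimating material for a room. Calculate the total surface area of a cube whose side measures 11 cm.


Shape: cube
Side s = 11 cm
A cube has 6 square faces.
Formula: SA = 6 * s^2
s^2 = 121
SA = 6 * 121
SA = 726
726 cm^2


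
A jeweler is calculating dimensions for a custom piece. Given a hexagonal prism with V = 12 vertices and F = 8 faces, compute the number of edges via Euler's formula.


Polyhedron: hexagonal prism
Euler's formula for convex polyhedra: V - E + F = 2
Given: V = 12 vertices and F = 8 faces
Solve for E:
E = V + F - 2 = 12 + 8 - 2 = 18
18 edges


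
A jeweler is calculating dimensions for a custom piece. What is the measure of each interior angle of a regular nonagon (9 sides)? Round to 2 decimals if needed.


Shape: regular nonagon (9 sides)
Formula: interior angle = (n - 2) * 180 / n
(n - 2) = 7
(n - 2) * 180 = 1260
angle = 1260 / 9
angle = 140
140 degrees


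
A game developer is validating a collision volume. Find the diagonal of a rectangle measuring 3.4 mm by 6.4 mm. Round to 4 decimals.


Shape: rectangle (diagonal via Pythagoras)
Sides: 3.4 mm and 6.4 mm
Formula: d = sqrt(l^2 + w^2)
l^2 = 11.56, w^2 = 40.96
l^2 + w^2 = 52.52
d = sqrt(52.52)
d = 7.2471
7.2471 mm


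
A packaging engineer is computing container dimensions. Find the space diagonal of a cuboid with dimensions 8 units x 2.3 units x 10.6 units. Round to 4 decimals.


Shape: rectangular box (space diagonal)
l = 8 units, w = 2.3 units, h = 10.6 units
Visualize: the diagonal of the base, then a right triangle with that diagonal and the height.
Formula: d = sqrt(l^2 + w^2 + h^2)
l^2 + w^2 + h^2 = 64 + 5.29 + 112.36 = 181.65
d = sqrt(181.65)
d = 13.4778
13.4778 units


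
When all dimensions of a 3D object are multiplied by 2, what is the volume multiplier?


Linear scale factor k = 2
Rule: under a linear scaling by k, volumes scale by k^3.
k^3 = 2 * 2 * 2
k^3 = 4 * 2
k^3 = 8
Volume scales by a factor of 8.
8 (dimensionless)


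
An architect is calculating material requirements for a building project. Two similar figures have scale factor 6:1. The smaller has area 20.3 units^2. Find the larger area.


Linear scale factor k = 6
Original area = 20.3 units^2
Rule: under a linear scaling by k, areas scale by k^2.
k^2 = 6^2 = 36
New area = 20.3 * 36
New area = 730.8
730.8 units^2


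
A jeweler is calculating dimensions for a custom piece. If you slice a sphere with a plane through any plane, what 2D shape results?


Solid: sphere
Cutting plane: through any plane
Visualize the intersection of the plane with the solid's surface.
The boundary of the cut region is a circle.
circle


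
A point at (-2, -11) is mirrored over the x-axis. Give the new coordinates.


Transformation: reflection
Original point: (-2, -11)
Rule for reflection over the x-axis: (x, y) -> (x, -y)
Apply: (-2, -11) -> (-2, 11)
(-2, 11)


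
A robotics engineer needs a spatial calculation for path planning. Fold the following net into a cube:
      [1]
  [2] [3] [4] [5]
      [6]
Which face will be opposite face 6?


Net: cross layout. Take square 3 as the base (bottom).
Fold the four squares in the horizontal row up around 3: 2 -> left, 4 -> right, 5 wraps to the top.
Fold 1 and 6 up from 3: 1 -> back, 6 -> front.
Opposite pairs are therefore: (1, 6), (2, 4), (3, 5).
Face 6 is opposite face 1.
face 1


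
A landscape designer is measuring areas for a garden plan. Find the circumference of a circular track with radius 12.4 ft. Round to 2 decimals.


Shape: circle
Radius r = 12.4 ft
Formula: C = 2 * pi * r
C = 2 * pi * 12.4
C = 24.8 * pi
C = 77.91
77.91 ft


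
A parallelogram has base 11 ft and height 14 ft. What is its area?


Shape: parallelogram
Base b = 11 ft, Height h = 14 ft
Formula: A = b * h
A = 11 * 14
A = 154
154 ft^2


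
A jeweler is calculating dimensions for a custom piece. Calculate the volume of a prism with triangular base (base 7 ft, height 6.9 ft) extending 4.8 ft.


Shape: triangular prism
Triangle base = 7 ft, triangle height = 6.9 ft, prism length L = 4.8 ft
Formula: V = (1/2 * b * h_tri) * L
Cross-section area = 0.5 * 7 * 6.9 = 24.15
V = 24.15 * 4.8
V = 115.92
115.92 ft^3


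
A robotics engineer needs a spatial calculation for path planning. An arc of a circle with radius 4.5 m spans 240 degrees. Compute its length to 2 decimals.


Shape: circular arc
Radius r = 4.5 m, Angle = 240 degrees
Formula: L = (angle/360) * 2 * pi * r
2 * pi * r = 9 * pi
L = (240/360) * 9 * pi
L = 6 * pi
L = 18.85
18.85 m


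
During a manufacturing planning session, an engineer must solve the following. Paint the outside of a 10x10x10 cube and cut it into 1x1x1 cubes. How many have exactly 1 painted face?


Large cube: 10 x 10 x 10, cut into unit cubes.
n = 10, so n - 2 = 8
Cubes with 1 painted face lie in the interior of each face.
A cube has 6 faces; each contributes (n - 2)^2 = 64 such cubes.
Count = 6 * 64 = 384
384 unit cubes


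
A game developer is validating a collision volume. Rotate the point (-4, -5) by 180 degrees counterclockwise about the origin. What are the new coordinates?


Transformation: rotation about the origin
Original point: (-4, -5)
Rule for 180 deg: (x, y) -> (-x, -y)
Apply: (-4, -5) -> (4, 5)
(4, 5)


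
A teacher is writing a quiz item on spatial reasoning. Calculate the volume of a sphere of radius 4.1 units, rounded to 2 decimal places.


Shape: sphere
Radius r = 4.1 units
Formula: V = (4/3) * pi * r^3
r^3 = 68.921
(4/3) * 68.921 = 91.894667
V = 91.894667 * pi
V = 288.7
288.7 units^3


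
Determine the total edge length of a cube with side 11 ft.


Shape: cube
Side s = 11 ft
A cube has 12 edges, all equal.
Formula: total edge length = 12 * s
Total = 12 * 11
Total = 132
132 ft


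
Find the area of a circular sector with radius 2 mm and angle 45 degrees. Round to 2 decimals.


Shape: circular sector
Radius r = 2 mm, Angle = 45 degrees
Formula: A = (angle/360) * pi * r^2
r^2 = 4
Fraction of circle = 45/360
A = (45/360) * pi * 4
A = 0.5 * pi
A = 1.57
1.57 mm^2


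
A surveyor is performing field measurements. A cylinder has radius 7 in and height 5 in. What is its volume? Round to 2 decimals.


Shape: cylinder
Radius r = 7 in, Height h = 5 in
Formula: V = pi * r^2 * h
r^2 = 49
V = pi * 49 * 5
V = 245 * pi
V = 769.69
769.69 in^3


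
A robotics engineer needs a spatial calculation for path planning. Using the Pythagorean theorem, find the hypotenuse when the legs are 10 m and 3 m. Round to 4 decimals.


Shape: right triangle
Legs a = 10 m, b = 3 m
Formula: c = sqrt(a^2 + b^2)
a^2 = 100, b^2 = 9
a^2 + b^2 = 109
c = sqrt(109)
c = 10.4403
10.4403 m


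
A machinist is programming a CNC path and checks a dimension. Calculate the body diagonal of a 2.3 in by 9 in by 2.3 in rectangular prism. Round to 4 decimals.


Shape: rectangular box (space diagonal)
l = 2.3 in, w = 9 in, h = 2.3 in
Visualize: the diagonal of the base, then a right triangle with that diagonal and the height.
Formula: d = sqrt(l^2 + w^2 + h^2)
l^2 + w^2 + h^2 = 5.29 + 81 + 5.29 = 91.58
d = sqrt(91.58)
d = 9.5697
9.5697 in


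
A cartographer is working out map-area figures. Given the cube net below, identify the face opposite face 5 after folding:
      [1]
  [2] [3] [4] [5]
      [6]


Net: cross layout. Take square 3 as the base (bottom).
Fold the four squares in the horizontal row up around 3: 2 -> left, 4 -> right, 5 wraps to the top.
Fold 1 and 6 up from 3: 1 -> back, 6 -> front.
Opposite pairs are therefore: (1, 6), (2, 4), (3, 5).
Face 5 is opposite face 3.
face 3


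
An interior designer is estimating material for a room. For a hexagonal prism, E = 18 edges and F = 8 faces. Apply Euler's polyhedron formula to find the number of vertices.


Polyhedron: hexagonal prism
Euler's formula for convex polyhedra: V - E + F = 2
Given: E = 18 edges and F = 8 faces
Solve for V:
V = 2 + E - F = 2 + 18 - 8 = 12
12 vertices


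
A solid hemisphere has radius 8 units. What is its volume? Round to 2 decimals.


Shape: hemisphere (half of a sphere)
Radius r = 8 units
Formula: V = (1/2) * (4/3) * pi * r^3 = (2/3) * pi * r^3
r^3 = 512
(2/3) * 512 = 341.333333
V = 341.333333 * pi
V = 1072.33
1072.33 units^3


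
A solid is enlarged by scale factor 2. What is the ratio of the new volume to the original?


Linear scale factor k = 2
Rule: under a linear scaling by k, volumes scale by k^3.
k^3 = 2 * 2 * 2
k^3 = 4 * 2
k^3 = 8
Volume scales by a factor of 8.
8 (dimensionless)


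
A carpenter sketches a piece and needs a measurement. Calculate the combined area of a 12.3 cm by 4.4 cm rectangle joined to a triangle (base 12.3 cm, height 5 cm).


Composite shape: rectangle + triangle
Rectangle area = 12.3 * 4.4 = 54.12
Triangle area = 0.5 * 12.3 * 5 = 30.75
Total = 54.12 + 30.75
Total = 84.87
84.87 cm^2


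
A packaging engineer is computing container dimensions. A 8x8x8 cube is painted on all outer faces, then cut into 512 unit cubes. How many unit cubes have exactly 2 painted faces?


Large cube: 8 x 8 x 8, cut into unit cubes.
n = 8, so n - 2 = 6
Cubes with 2 painted faces lie along the edges, excluding corners.
A cube has 12 edges; each contributes (n - 2) = 6 such cubes.
Count = 12 * 6 = 72
72 unit cubes


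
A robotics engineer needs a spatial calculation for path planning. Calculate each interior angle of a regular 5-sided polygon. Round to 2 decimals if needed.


Shape: regular pentagon (5 sides)
Formula: interior angle = (n - 2) * 180 / n
(n - 2) = 3
(n - 2) * 180 = 540
angle = 540 / 5
angle = 108
108 degrees


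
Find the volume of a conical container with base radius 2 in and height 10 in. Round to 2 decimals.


Shape: cone
Radius r = 2 in, Height h = 10 in
Formula: V = (1/3) * pi * r^2 * h
r^2 = 4
pi * r^2 * h = pi * 4 * 10 = 40 * pi
V = 40 * pi / 3
V = 41.89
41.89 in^3


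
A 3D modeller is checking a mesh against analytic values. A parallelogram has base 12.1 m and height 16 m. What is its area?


Shape: parallelogram
Base b = 12.1 m, Height h = 16 m
Formula: A = b * h
A = 12.1 * 16
A = 193.6
193.6 m^2


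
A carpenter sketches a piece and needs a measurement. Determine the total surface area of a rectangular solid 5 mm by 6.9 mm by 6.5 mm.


Shape: rectangular prism
l = 5 mm, w = 6.9 mm, h = 6.5 mm
Formula: SA = 2(lw + lh + wh)
lw = 34.5, lh = 32.5, wh = 44.85
lw + lh + wh = 111.85
SA = 2 * 111.85
SA = 223.7
223.7 mm^2


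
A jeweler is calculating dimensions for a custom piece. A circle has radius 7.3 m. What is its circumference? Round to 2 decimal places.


Shape: circle
Radius r = 7.3 m
Formula: C = 2 * pi * r
C = 2 * pi * 7.3
C = 14.6 * pi
C = 45.87
45.87 m


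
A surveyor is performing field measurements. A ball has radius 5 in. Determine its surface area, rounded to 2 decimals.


Shape: sphere
Radius r = 5 in
Formula: SA = 4 * pi * r^2
r^2 = 25
SA = 4 * pi * 25
SA = 100 * pi
SA = 314.16
314.16 in^2


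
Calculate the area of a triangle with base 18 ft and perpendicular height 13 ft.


Shape: triangle
Base b = 18 ft, Height h = 13 ft
Formula: A = (1/2) * b * h
A = 0.5 * 18 * 13
A = 0.5 * 234
A = 117
117 ft^2


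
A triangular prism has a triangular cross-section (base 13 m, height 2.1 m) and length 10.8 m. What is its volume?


Shape: triangular prism
Triangle base = 13 m, triangle height = 2.1 m, prism length L = 10.8 m
Formula: V = (1/2 * b * h_tri) * L
Cross-section area = 0.5 * 13 * 2.1 = 13.65
V = 13.65 * 10.8
V = 147.42
147.42 m^3


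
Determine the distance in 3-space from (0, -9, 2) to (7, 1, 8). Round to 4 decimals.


3D distance between two points
P1 = (0, -9, 2), P2 = (7, 1, 8)
Formula: d = sqrt((x2-x1)^2 + (y2-y1)^2 + (z2-z1)^2)
dx = 7 - 0 = 7
dy = 1 - -9 = 10
dz = 8 - 2 = 6
dx^2 + dy^2 + dz^2 = 49 + 100 + 36 = 185
d = sqrt(185)
d = 13.6015
13.6015 units


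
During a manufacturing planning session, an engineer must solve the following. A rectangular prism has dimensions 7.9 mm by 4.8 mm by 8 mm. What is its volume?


Shape: rectangular prism
l = 7.9 mm, w = 4.8 mm, h = 8 mm
Formula: V = l * w * h
V = 7.9 * 4.8 * 8
V = 37.92 * 8
V = 303.36
303.36 mm^3


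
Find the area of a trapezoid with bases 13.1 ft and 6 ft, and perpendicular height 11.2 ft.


Shape: trapezoid
Parallel sides a = 13.1 ft, b = 6 ft; Height h = 11.2 ft
Formula: A = (a + b) * h / 2
a + b = 13.1 + 6 = 19.1
A = 19.1 * 11.2 / 2
A = 213.92 / 2
A = 106.96
106.96 ft^2


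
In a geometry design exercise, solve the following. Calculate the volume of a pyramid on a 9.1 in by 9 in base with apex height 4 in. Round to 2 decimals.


Shape: rectangular pyramid
Base: 9.1 in x 9 in, Height h = 4 in
Formula: V = (1/3) * base_area * h
base_area = 9.1 * 9 = 81.9
base_area * h = 81.9 * 4 = 327.6
V = 327.6 / 3
V = 109.2
109.2 in^3


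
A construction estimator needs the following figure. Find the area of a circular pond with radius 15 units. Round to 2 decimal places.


Shape: circle
Radius r = 15 units
Formula: A = pi * r^2
r^2 = 15^2 = 225
A = pi * 225
A = 706.86
706.86 units^2


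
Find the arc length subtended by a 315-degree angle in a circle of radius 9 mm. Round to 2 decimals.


Shape: circular arc
Radius r = 9 mm, Angle = 315 degrees
Formula: L = (angle/360) * 2 * pi * r
2 * pi * r = 18 * pi
L = (315/360) * 18 * pi
L = 15.75 * pi
L = 49.48
49.48 mm


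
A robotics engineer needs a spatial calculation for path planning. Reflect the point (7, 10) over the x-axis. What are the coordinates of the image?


Transformation: reflection
Original point: (7, 10)
Rule for reflection over the x-axis: (x, y) -> (x, -y)
Apply: (7, 10) -> (7, -10)
(7, -10)


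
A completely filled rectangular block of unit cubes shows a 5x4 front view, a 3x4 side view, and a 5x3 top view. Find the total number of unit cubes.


Orthographic views of a solid rectangular block:
Front view 5 x 4 -> length = 5, height = 4
Side view 3 x 4 -> width = 3, height = 4 (consistent)
Top view 5 x 3 -> confirms length = 5, width = 3
The block is 5 x 3 x 4.
Total unit cubes = 5 * 3 * 4 = 60
60 unit cubes


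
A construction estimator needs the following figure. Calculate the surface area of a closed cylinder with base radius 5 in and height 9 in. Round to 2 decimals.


Shape: closed cylinder
Radius r = 5 in, Height h = 9 in
Formula: SA = 2*pi*r^2 + 2*pi*r*h = 2*pi*r*(r + h)
r + h = 14
2 * r * (r + h) = 2 * 5 * 14 = 140
SA = 140 * pi
SA = 439.82
439.82 in^2


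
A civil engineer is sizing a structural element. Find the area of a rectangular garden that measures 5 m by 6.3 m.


Shape: rectangle
Length l = 5 m, Width w = 6.3 m
Formula: A = l * w
A = 5 * 6.3
A = 31.5
31.5 m^2


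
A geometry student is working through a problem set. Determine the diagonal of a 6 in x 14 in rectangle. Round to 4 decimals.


Shape: rectangle (diagonal via Pythagoras)
Sides: 6 in and 14 in
Formula: d = sqrt(l^2 + w^2)
l^2 = 36, w^2 = 196
l^2 + w^2 = 232
d = sqrt(232)
d = 15.2315
15.2315 in


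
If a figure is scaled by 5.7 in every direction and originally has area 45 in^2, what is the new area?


Linear scale factor k = 5.7
Original area = 45 in^2
Rule: under a linear scaling by k, areas scale by k^2.
k^2 = 5.7^2 = 32.49
New area = 45 * 32.49
New area = 1462.05
1462.05 in^2


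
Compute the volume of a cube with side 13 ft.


Shape: cube
Side s = 13 ft
Formula: V = s^3
V = 13 * 13 * 13
V = 169 * 13
V = 2197
2197 ft^3


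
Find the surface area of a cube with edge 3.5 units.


Shape: cube
Side s = 3.5 units
A cube has 6 square faces.
Formula: SA = 6 * s^2
s^2 = 12.25
SA = 6 * 12.25
SA = 73.5
73.5 units^2


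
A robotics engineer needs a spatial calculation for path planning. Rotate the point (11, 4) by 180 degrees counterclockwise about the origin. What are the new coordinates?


Transformation: rotation about the origin
Original point: (11, 4)
Rule for 180 deg: (x, y) -> (-x, -y)
Apply: (11, 4) -> (-11, -4)
(-11, -4)


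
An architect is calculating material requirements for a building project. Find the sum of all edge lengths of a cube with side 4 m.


Shape: cube
Side s = 4 m
A cube has 12 edges, all equal.
Formula: total edge length = 12 * s
Total = 12 * 4
Total = 48
48 m


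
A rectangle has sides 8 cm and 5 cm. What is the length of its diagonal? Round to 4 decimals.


Shape: rectangle (diagonal via Pythagoras)
Sides: 8 cm and 5 cm
Formula: d = sqrt(l^2 + w^2)
l^2 = 64, w^2 = 25
l^2 + w^2 = 89
d = sqrt(89)
d = 9.434
9.434 cm


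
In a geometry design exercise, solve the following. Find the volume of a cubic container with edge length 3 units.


Shape: cube
Side s = 3 units
Formula: V = s^3
V = 3 * 3 * 3
V = 9 * 3
V = 27
27 units^3


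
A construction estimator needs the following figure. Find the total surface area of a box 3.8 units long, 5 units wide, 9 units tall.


Shape: rectangular prism
l = 3.8 units, w = 5 units, h = 9 units
Formula: SA = 2(lw + lh + wh)
lw = 19, lh = 34.2, wh = 45
lw + lh + wh = 98.2
SA = 2 * 98.2
SA = 196.4
196.4 units^2


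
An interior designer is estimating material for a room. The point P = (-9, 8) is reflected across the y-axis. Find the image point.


Transformation: reflection
Original point: (-9, 8)
Rule for reflection over the y-axis: (x, y) -> (-x, y)
Apply: (-9, 8) -> (9, 8)
(9, 8)


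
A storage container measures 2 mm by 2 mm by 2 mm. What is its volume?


Shape: rectangular prism
l = 2 mm, w = 2 mm, h = 2 mm
Formula: V = l * w * h
V = 2 * 2 * 2
V = 4 * 2
V = 8
8 mm^3


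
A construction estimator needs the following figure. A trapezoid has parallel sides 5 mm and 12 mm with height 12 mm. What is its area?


Shape: trapezoid
Parallel sides a = 5 mm, b = 12 mm; Height h = 12 mm
Formula: A = (a + b) * h / 2
a + b = 5 + 12 = 17
A = 17 * 12 / 2
A = 204 / 2
A = 102
102 mm^2


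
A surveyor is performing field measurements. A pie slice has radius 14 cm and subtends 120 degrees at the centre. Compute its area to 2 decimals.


Shape: circular sector
Radius r = 14 cm, Angle = 120 degrees
Formula: A = (angle/360) * pi * r^2
r^2 = 196
Fraction of circle = 120/360
A = (120/360) * pi * 196
A = 65.333333 * pi
A = 205.25
205.25 cm^2


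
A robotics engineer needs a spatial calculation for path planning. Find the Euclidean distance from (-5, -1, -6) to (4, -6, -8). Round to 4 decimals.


3D distance between two points
P1 = (-5, -1, -6), P2 = (4, -6, -8)
Formula: d = sqrt((x2-x1)^2 + (y2-y1)^2 + (z2-z1)^2)
dx = 4 - -5 = 9
dy = -6 - -1 = -5
dz = -8 - -6 = -2
dx^2 + dy^2 + dz^2 = 81 + 25 + 4 = 110
d = sqrt(110)
d = 10.4881
10.4881 units


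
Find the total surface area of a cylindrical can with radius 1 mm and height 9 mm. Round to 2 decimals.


Shape: closed cylinder
Radius r = 1 mm, Height h = 9 mm
Formula: SA = 2*pi*r^2 + 2*pi*r*h = 2*pi*r*(r + h)
r + h = 10
2 * r * (r + h) = 2 * 1 * 10 = 20
SA = 20 * pi
SA = 62.83
62.83 mm^2


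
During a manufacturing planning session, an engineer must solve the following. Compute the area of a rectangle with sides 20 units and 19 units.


Shape: rectangle
Length l = 20 units, Width w = 19 units
Formula: A = l * w
A = 20 * 19
A = 380
380 units^2


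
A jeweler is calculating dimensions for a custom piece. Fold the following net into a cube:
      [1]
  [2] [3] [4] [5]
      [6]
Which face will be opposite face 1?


Net: cross layout. Take square 3 as the base (bottom).
Fold the four squares in the horizontal row up around 3: 2 -> left, 4 -> right, 5 wraps to the top.
Fold 1 and 6 up from 3: 1 -> back, 6 -> front.
Opposite pairs are therefore: (1, 6), (2, 4), (3, 5).
Face 1 is opposite face 6.
face 6


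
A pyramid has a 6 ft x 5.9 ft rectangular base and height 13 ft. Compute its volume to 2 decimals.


Shape: rectangular pyramid
Base: 6 ft x 5.9 ft, Height h = 13 ft
Formula: V = (1/3) * base_area * h
base_area = 6 * 5.9 = 35.4
base_area * h = 35.4 * 13 = 460.2
V = 460.2 / 3
V = 153.4
153.4 ft^3


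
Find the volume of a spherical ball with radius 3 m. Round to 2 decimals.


Shape: sphere
Radius r = 3 m
Formula: V = (4/3) * pi * r^3
r^3 = 27
(4/3) * 27 = 36
V = 36 * pi
V = 113.1
113.1 m^3


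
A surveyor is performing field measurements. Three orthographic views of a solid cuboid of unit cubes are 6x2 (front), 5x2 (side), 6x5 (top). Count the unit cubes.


Orthographic views of a solid rectangular block:
Front view 6 x 2 -> length = 6, height = 2
Side view 5 x 2 -> width = 5, height = 2 (consistent)
Top view 6 x 5 -> confirms length = 6, width = 5
The block is 6 x 5 x 2.
Total unit cubes = 6 * 5 * 2 = 60
60 unit cubes


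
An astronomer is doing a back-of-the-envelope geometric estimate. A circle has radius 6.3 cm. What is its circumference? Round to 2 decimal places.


Shape: circle
Radius r = 6.3 cm
Formula: C = 2 * pi * r
C = 2 * pi * 6.3
C = 12.6 * pi
C = 39.58
39.58 cm


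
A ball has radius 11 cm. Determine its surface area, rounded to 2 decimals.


Shape: sphere
Radius r = 11 cm
Formula: SA = 4 * pi * r^2
r^2 = 121
SA = 4 * pi * 121
SA = 484 * pi
SA = 1520.53
1520.53 cm^2


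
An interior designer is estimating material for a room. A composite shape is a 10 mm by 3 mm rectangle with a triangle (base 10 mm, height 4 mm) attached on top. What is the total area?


Composite shape: rectangle + triangle
Rectangle area = 10 * 3 = 30
Triangle area = 0.5 * 10 * 4 = 20
Total = 30 + 20
Total = 50
50 mm^2


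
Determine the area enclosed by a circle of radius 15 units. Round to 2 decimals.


Shape: circle
Radius r = 15 units
Formula: A = pi * r^2
r^2 = 15^2 = 225
A = pi * 225
A = 706.86
706.86 units^2


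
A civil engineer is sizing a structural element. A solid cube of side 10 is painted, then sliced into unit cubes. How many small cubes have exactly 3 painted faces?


Large cube: 10 x 10 x 10, cut into unit cubes.
Cubes with 3 painted faces are at the corners. A cube always has 8 corners.
Count = 8
8 unit cubes


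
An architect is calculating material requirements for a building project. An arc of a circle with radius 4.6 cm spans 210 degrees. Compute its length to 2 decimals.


Shape: circular arc
Radius r = 4.6 cm, Angle = 210 degrees
Formula: L = (angle/360) * 2 * pi * r
2 * pi * r = 9.2 * pi
L = (210/360) * 9.2 * pi
L = 5.366667 * pi
L = 16.86
16.86 cm


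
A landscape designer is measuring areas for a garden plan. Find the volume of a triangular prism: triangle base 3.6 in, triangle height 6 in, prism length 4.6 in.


Shape: triangular prism
Triangle base = 3.6 in, triangle height = 6 in, prism length L = 4.6 in
Formula: V = (1/2 * b * h_tri) * L
Cross-section area = 0.5 * 3.6 * 6 = 10.8
V = 10.8 * 4.6
V = 49.68
49.68 in^3


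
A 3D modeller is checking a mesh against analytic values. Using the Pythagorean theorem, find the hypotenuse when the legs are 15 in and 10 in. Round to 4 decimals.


Shape: right triangle
Legs a = 15 in, b = 10 in
Formula: c = sqrt(a^2 + b^2)
a^2 = 225, b^2 = 100
a^2 + b^2 = 325
c = sqrt(325)
c = 18.0278
18.0278 in


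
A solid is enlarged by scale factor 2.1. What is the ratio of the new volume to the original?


Linear scale factor k = 2.1
Rule: under a linear scaling by k, volumes scale by k^3.
k^3 = 2.1 * 2.1 * 2.1
k^3 = 4.41 * 2.1
k^3 = 9.261
Volume scales by a factor of 9.261.
9.261 (dimensionless)


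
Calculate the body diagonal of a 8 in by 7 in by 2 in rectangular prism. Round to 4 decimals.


Shape: rectangular box (space diagonal)
l = 8 in, w = 7 in, h = 2 in
Visualize: the diagonal of the base, then a right triangle with that diagonal and the height.
Formula: d = sqrt(l^2 + w^2 + h^2)
l^2 + w^2 + h^2 = 64 + 49 + 4 = 117
d = sqrt(117)
d = 10.8167
10.8167 in


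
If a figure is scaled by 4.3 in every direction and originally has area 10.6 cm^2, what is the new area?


Linear scale factor k = 4.3
Original area = 10.6 cm^2
Rule: under a linear scaling by k, areas scale by k^2.
k^2 = 4.3^2 = 18.49
New area = 10.6 * 18.49
New area = 195.994
195.994 cm^2


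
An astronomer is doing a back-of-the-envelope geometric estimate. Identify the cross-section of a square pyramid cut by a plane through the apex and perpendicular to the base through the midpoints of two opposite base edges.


Solid: square pyramid
Cutting plane: through the apex and perpendicular to the base through the midpoints of two opposite base edges
Visualize the intersection of the plane with the solid's surface.
The boundary of the cut region is a isosceles triangle.
isosceles triangle


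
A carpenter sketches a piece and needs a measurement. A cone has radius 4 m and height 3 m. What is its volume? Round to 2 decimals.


Shape: cone
Radius r = 4 m, Height h = 3 m
Formula: V = (1/3) * pi * r^2 * h
r^2 = 16
pi * r^2 * h = pi * 16 * 3 = 48 * pi
V = 48 * pi / 3
V = 50.27
50.27 m^3


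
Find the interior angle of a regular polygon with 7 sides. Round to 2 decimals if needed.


Shape: regular heptagon (7 sides)
Formula: interior angle = (n - 2) * 180 / n
(n - 2) = 5
(n - 2) * 180 = 900
angle = 900 / 7
angle = 128.57
128.57 degrees


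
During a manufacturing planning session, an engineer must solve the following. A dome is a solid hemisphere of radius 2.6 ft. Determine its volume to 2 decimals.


Shape: hemisphere (half of a sphere)
Radius r = 2.6 ft
Formula: V = (1/2) * (4/3) * pi * r^3 = (2/3) * pi * r^3
r^3 = 17.576
(2/3) * 17.576 = 11.717333
V = 11.717333 * pi
V = 36.81
36.81 ft^3


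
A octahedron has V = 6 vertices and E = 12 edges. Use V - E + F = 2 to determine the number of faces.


Polyhedron: octahedron
Euler's formula for convex polyhedra: V - E + F = 2
Given: V = 6 vertices and E = 12 edges
Solve for F:
F = 2 + E - V = 2 + 12 - 6 = 8
8 faces


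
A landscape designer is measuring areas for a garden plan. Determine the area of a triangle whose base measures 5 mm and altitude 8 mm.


Shape: triangle
Base b = 5 mm, Height h = 8 mm
Formula: A = (1/2) * b * h
A = 0.5 * 5 * 8
A = 0.5 * 40
A = 20
20 mm^2


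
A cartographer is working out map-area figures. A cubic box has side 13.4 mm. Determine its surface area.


Shape: cube
Side s = 13.4 mm
A cube has 6 square faces.
Formula: SA = 6 * s^2
s^2 = 179.56
SA = 6 * 179.56
SA = 1077.36
1077.36 mm^2


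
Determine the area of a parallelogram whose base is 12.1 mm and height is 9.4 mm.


Shape: parallelogram
Base b = 12.1 mm, Height h = 9.4 mm
Formula: A = b * h
A = 12.1 * 9.4
A = 113.74
113.74 mm^2


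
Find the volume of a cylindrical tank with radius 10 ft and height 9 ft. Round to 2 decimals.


Shape: cylinder
Radius r = 10 ft, Height h = 9 ft
Formula: V = pi * r^2 * h
r^2 = 100
V = pi * 100 * 9
V = 900 * pi
V = 2827.43
2827.43 ft^3


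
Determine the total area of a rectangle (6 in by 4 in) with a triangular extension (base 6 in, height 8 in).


Composite shape: rectangle + triangle
Rectangle area = 6 * 4 = 24
Triangle area = 0.5 * 6 * 8 = 24
Total = 24 + 24
Total = 48
48 in^2


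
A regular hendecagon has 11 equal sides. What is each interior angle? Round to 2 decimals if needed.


Shape: regular hendecagon (11 sides)
Formula: interior angle = (n - 2) * 180 / n
(n - 2) = 9
(n - 2) * 180 = 1620
angle = 1620 / 11
angle = 147.27
147.27 degrees


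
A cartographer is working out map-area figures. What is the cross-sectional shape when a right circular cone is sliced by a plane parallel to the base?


Solid: right circular cone
Cutting plane: parallel to the base
Visualize the intersection of the plane with the solid's surface.
The boundary of the cut region is a circle.
circle


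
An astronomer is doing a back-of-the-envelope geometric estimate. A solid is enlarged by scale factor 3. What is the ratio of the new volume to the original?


Linear scale factor k = 3
Rule: under a linear scaling by k, volumes scale by k^3.
k^3 = 3 * 3 * 3
k^3 = 9 * 3
k^3 = 27
Volume scales by a factor of 27.
27 (dimensionless)


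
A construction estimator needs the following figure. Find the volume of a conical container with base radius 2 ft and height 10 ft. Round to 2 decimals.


Shape: cone
Radius r = 2 ft, Height h = 10 ft
Formula: V = (1/3) * pi * r^2 * h
r^2 = 4
pi * r^2 * h = pi * 4 * 10 = 40 * pi
V = 40 * pi / 3
V = 41.89
41.89 ft^3


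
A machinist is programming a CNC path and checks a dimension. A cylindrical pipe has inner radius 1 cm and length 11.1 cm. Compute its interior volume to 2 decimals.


Shape: cylinder
Radius r = 1 cm, Height h = 11.1 cm
Formula: V = pi * r^2 * h
r^2 = 1
V = pi * 1 * 11.1
V = 11.1 * pi
V = 34.87
34.87 cm^3


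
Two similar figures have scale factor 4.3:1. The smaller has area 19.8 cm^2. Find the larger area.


Linear scale factor k = 4.3
Original area = 19.8 cm^2
Rule: under a linear scaling by k, areas scale by k^2.
k^2 = 4.3^2 = 18.49
New area = 19.8 * 18.49
New area = 366.102
366.102 cm^2


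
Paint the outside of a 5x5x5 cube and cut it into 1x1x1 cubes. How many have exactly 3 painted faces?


Large cube: 5 x 5 x 5, cut into unit cubes.
Cubes with 3 painted faces are at the corners. A cube always has 8 corners.
Count = 8
8 unit cubes


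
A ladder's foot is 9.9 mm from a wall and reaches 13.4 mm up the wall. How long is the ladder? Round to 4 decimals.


Shape: right triangle
Legs a = 9.9 mm, b = 13.4 mm
Formula: c = sqrt(a^2 + b^2)
a^2 = 98.01, b^2 = 179.56
a^2 + b^2 = 277.57
c = sqrt(277.57)
c = 16.6604
16.6604 mm


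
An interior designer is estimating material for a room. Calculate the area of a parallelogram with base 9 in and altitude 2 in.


Shape: parallelogram
Base b = 9 in, Height h = 2 in
Formula: A = b * h
A = 9 * 2
A = 18
18 in^2


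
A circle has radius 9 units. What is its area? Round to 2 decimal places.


Shape: circle
Radius r = 9 units
Formula: A = pi * r^2
r^2 = 9^2 = 81
A = pi * 81
A = 254.47
254.47 units^2


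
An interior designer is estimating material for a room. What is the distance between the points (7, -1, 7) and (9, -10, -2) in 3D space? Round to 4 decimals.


3D distance between two points
P1 = (7, -1, 7), P2 = (9, -10, -2)
Formula: d = sqrt((x2-x1)^2 + (y2-y1)^2 + (z2-z1)^2)
dx = 9 - 7 = 2
dy = -10 - -1 = -9
dz = -2 - 7 = -9
dx^2 + dy^2 + dz^2 = 4 + 81 + 81 = 166
d = sqrt(166)
d = 12.8841
12.8841 units


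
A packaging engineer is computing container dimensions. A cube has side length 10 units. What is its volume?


Shape: cube
Side s = 10 units
Formula: V = s^3
V = 10 * 10 * 10
V = 100 * 10
V = 1000
1000 units^3


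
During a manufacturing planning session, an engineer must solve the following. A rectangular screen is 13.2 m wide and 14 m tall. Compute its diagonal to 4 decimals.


Shape: rectangle (diagonal via Pythagoras)
Sides: 13.2 m and 14 m
Formula: d = sqrt(l^2 + w^2)
l^2 = 174.24, w^2 = 196
l^2 + w^2 = 370.24
d = sqrt(370.24)
d = 19.2416
19.2416 m


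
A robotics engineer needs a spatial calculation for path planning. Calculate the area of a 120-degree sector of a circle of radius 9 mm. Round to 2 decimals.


Shape: circular sector
Radius r = 9 mm, Angle = 120 degrees
Formula: A = (angle/360) * pi * r^2
r^2 = 81
Fraction of circle = 120/360
A = (120/360) * pi * 81
A = 27 * pi
A = 84.82
84.82 mm^2


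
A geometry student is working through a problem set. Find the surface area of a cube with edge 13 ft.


Shape: cube
Side s = 13 ft
A cube has 6 square faces.
Formula: SA = 6 * s^2
s^2 = 169
SA = 6 * 169
SA = 1014
1014 ft^2


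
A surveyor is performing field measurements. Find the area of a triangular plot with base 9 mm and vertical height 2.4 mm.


Shape: triangle
Base b = 9 mm, Height h = 2.4 mm
Formula: A = (1/2) * b * h
A = 0.5 * 9 * 2.4
A = 0.5 * 21.6
A = 10.8
10.8 mm^2


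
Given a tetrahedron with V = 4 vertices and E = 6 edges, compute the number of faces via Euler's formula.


Polyhedron: tetrahedron
Euler's formula for convex polyhedra: V - E + F = 2
Given: V = 4 vertices and E = 6 edges
Solve for F:
F = 2 + E - V = 2 + 6 - 4 = 4
4 faces


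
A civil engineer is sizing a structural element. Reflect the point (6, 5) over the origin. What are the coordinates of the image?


Transformation: reflection
Original point: (6, 5)
Rule for reflection through the origin: (x, y) -> (-x, -y)
Apply: (6, 5) -> (-6, -5)
(-6, -5)


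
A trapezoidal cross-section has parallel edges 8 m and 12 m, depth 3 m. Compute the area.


Shape: trapezoid
Parallel sides a = 8 m, b = 12 m; Height h = 3 m
Formula: A = (a + b) * h / 2
a + b = 8 + 12 = 20
A = 20 * 3 / 2
A = 60 / 2
A = 30
30 m^2


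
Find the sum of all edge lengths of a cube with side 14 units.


Shape: cube
Side s = 14 units
A cube has 12 edges, all equal.
Formula: total edge length = 12 * s
Total = 12 * 14
Total = 168
168 units


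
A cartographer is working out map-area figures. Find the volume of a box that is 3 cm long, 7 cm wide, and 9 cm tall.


Shape: rectangular prism
l = 3 cm, w = 7 cm, h = 9 cm
Formula: V = l * w * h
V = 3 * 7 * 9
V = 21 * 9
V = 189
189 cm^3


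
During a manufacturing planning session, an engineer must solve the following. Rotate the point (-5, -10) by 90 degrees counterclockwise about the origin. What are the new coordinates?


Transformation: rotation about the origin
Original point: (-5, -10)
Rule for 90 deg counterclockwise: (x, y) -> (-y, x)
Apply: (-5, -10) -> (10, -5)
(10, -5)


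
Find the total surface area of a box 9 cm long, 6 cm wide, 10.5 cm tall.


Shape: rectangular prism
l = 9 cm, w = 6 cm, h = 10.5 cm
Formula: SA = 2(lw + lh + wh)
lw = 54, lh = 94.5, wh = 63
lw + lh + wh = 211.5
SA = 2 * 211.5
SA = 423
423 cm^2


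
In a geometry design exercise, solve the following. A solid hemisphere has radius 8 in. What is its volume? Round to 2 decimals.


Shape: hemisphere (half of a sphere)
Radius r = 8 in
Formula: V = (1/2) * (4/3) * pi * r^3 = (2/3) * pi * r^3
r^3 = 512
(2/3) * 512 = 341.333333
V = 341.333333 * pi
V = 1072.33
1072.33 in^3


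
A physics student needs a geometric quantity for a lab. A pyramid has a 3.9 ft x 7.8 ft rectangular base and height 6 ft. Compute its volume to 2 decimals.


Shape: rectangular pyramid
Base: 3.9 ft x 7.8 ft, Height h = 6 ft
Formula: V = (1/3) * base_area * h
base_area = 3.9 * 7.8 = 30.42
base_area * h = 30.42 * 6 = 182.52
V = 182.52 / 3
V = 60.84
60.84 ft^3


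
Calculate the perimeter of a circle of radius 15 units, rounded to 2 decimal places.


Shape: circle
Radius r = 15 units
Formula: C = 2 * pi * r
C = 2 * pi * 15
C = 30 * pi
C = 94.25
94.25 units


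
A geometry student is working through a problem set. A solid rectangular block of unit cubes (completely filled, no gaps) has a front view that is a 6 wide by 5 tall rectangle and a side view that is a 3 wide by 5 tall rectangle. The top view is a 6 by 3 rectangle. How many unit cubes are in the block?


Orthographic views of a solid rectangular block:
Front view 6 x 5 -> length = 6, height = 5
Side view 3 x 5 -> width = 3, height = 5 (consistent)
Top view 6 x 3 -> confirms length = 6, width = 3
The block is 6 x 3 x 5.
Total unit cubes = 6 * 3 * 5 = 90
90 unit cubes
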